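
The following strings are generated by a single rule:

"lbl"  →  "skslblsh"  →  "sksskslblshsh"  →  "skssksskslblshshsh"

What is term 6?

Every step adds sks to the front and sh to the end of the previous string.
From skssksskslblshshsh, 2 further steps: skssksskslblshshsh → sksskssksskslblshshshsh → (answer).

skssksskssksskslblshshshshsh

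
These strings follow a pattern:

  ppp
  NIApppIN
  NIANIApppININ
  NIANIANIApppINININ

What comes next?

s(k+1) = NIA·s(k)·IN, so each term gains NIA as a prefix and IN as a suffix.
Applying this once more to NIANIANIApppINININ:

NIANIANIANIApppININININ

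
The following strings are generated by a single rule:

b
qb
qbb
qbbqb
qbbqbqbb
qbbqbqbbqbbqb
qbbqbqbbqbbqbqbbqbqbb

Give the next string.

qbbqbqbbqbbqbqbbqbqbbqbbqbqbbqbbqb

From term 3 onward, concatenate the last term with the second-to-last: qb·b = qbb, qbb·qb = qbbqb, …
So term 8 is qbbqbqbbqbbqbqbbqbqbb·qbbqbqbbqbbqb.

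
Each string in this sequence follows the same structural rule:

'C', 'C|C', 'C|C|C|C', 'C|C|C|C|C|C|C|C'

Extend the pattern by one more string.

Each string is two copies of the previous one joined by '|'.
Doubling C|C|C|C|C|C|C|C with '|' between the halves:

C|C|C|C|C|C|C|C|C|C|C|C|C|C|C|C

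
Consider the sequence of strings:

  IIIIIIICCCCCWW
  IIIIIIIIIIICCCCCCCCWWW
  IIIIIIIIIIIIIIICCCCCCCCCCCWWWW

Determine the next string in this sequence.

IIIIIIIIIIIIIIIIIIICCCCCCCCCCCCCCWWWWW

The n-th term is 4n-1 I's then 3n-1 C's then n W's, where the shown terms are n = 2, 3, 4.
For the next term, n = 5, so the run lengths are 19, 14, 5.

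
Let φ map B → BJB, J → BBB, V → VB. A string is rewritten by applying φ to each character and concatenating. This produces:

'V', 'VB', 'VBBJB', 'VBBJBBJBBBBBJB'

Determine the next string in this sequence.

φ(VBBJBBJBBBBBJB) expands symbol-by-symbol to VB BJB BJB BBB BJB BJB BBB BJB BJB BJB BJB BJB BBB BJB; joining the 14 pieces gives the next term.

VBBJBBJBBBBBJBBJBBBBBJBBJBBJBBJBBJBBBBBJB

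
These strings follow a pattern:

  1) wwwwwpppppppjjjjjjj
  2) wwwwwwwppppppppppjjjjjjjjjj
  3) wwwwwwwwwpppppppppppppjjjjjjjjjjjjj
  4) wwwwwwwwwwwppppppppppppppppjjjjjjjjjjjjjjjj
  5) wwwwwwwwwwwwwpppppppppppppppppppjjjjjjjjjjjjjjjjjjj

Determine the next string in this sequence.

wwwwwwwwwwwwwwwppppppppppppppppppppppjjjjjjjjjjjjjjjjjjjjjj

The n-th term is 2n+1 w's then 3n+1 p's then 3n+1 j's, where the shown terms are n = 2, 3, 4, 5, 6.
Setting n = 7 gives 15, 22, 22 characters in each block.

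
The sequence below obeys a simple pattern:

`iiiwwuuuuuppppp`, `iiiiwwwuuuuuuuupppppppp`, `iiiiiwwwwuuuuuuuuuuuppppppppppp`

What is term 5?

Term n consists of n+2 i's, followed by n+1 w's, followed by 3n+2 u's, followed by 3n+2 p's (n = 1, 2, …).
At n = 5 the blocks have lengths 7, 6, 17, 17.

iiiiiiiwwwwwwuuuuuuuuuuuuuuuuuppppppppppppppppp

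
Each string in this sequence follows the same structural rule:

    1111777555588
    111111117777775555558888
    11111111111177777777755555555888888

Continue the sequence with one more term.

1111111111111111777777777777555555555588888888

The n-th term is 4n 1's then 3n 7's then 2n+2 5's then 2n 8's (n = 1, 2, …).
Setting n = 4 gives 16, 12, 10, 8 characters in each block.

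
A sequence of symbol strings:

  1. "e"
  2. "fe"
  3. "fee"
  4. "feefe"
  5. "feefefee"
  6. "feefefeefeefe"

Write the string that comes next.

Each term (from the third on) is the previous term followed by the one before it: term 3 = fe·e = fee.
Continuing: feefefeefeefe · feefefee gives term 7.

feefefeefeefefeefefee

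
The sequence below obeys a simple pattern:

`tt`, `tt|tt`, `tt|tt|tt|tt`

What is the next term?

s(k+1) = s(k)·|·s(k) — each term doubles the last with '|' between the halves.
One more doubling of tt|tt|tt|tt gives the answer.

tt|tt|tt|tt|tt|tt|tt|tt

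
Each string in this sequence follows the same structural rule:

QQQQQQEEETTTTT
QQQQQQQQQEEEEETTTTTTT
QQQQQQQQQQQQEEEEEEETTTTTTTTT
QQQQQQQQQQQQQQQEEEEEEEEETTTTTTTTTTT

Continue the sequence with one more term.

The n-th term is 3n Q's then 2n-1 E's then 2n+1 T's, where the shown terms are n = 2, 3, 4, 5.
At n = 6 the blocks have lengths 18, 11, 13.

QQQQQQQQQQQQQQQQQQEEEEEEEEEEETTTTTTTTTTTTT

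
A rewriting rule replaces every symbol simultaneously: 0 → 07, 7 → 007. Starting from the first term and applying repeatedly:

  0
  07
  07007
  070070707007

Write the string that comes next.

Apply φ to 070070707007 symbol by symbol: 0→07, 7→007, 0→07, 0→07, 7→007, 0→07, 7→007, 0→07, 7→007, 0→07, 0→07, 7→007; joined: 07 007 07 07 007 07 007 07 007 07 07 007.

07007070700707007070070707007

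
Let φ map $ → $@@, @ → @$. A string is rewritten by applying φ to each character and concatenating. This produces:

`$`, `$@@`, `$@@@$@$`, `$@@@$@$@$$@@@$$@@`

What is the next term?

$@@@$@$@$$@@@$$@@@$$@@$@@@$@$@$$@@$@@@$@$

Applying the rule to each of the 17 symbols of $@@@$@$@$$@@@$$@@ gives the pieces $@@ @$ @$ @$ $@@ @$ $@@ @$ $@@ $@@ @$ @$ @$ $@@ $@@ @$ @$, which concatenate to the answer.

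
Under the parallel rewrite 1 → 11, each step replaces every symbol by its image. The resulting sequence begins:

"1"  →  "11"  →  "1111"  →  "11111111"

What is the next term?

1111111111111111

Apply φ to 11111111 symbol by symbol: 1→11, 1→11, 1→11, 1→11, 1→11, 1→11, 1→11, 1→11; joined: 11 11 11 11 11 11 11 11.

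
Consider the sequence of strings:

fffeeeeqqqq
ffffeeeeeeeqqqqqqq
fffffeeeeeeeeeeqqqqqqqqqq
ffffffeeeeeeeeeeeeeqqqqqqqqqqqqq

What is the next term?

fffffffeeeeeeeeeeeeeeeeqqqqqqqqqqqqqqqq

Each string has the form f^{n+1} e^{3n-2} q^{3n-2}, where the shown terms are n = 2, 3, 4, 5.
For the next term, n = 6, so the run lengths are 7, 16, 16.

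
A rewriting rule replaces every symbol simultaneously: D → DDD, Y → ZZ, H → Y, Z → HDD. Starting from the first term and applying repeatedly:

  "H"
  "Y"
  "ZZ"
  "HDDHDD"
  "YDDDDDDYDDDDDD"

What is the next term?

ZZDDDDDDDDDDDDDDDDDDZZDDDDDDDDDDDDDDDDDD

Replace each of the 14 characters of YDDDDDDYDDDDDD in place — ZZ DDD DDD DDD DDD DDD DDD ZZ DDD DDD DDD DDD DDD DDD — and concatenate.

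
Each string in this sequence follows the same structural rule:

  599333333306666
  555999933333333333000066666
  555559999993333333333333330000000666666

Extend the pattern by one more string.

555555599999999333333333333333333300000000006666666

Each string has the form 5^{2n-1} 9^{2n} 3^{4n+3} 0^{3n-2} 6^{n+3} (n = 1, 2, …).
For the next term, n = 4, so the run lengths are 7, 8, 19, 10, 7.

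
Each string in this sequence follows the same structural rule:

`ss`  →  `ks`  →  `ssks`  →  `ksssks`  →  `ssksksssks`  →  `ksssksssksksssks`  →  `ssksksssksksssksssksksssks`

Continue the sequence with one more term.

ksssksssksksssksssksksssksksssksssksksssks

Each term (from the third on) is the two preceding terms concatenated in order: term 3 = ss·ks = ssks.
Continuing: ksssksssksksssks · ssksksssksksssksssksksssks gives term 8.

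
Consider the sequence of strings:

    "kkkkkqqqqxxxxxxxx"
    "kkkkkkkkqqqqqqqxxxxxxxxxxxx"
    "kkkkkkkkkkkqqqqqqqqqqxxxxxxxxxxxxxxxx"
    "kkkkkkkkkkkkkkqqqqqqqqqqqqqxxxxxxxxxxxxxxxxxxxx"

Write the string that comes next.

kkkkkkkkkkkkkkkkkqqqqqqqqqqqqqqqqxxxxxxxxxxxxxxxxxxxxxxxx

The n-th term is 3n-1 k's then 3n-2 q's then 4n x's, where the shown terms are n = 2, 3, 4, 5.
At n = 6 the blocks have lengths 17, 16, 24.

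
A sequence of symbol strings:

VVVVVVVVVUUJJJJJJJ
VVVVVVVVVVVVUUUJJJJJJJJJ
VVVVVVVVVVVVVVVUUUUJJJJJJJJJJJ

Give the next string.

The n-th term is 3n+3 V's then n U's then 2n+3 J's, where the shown terms are n = 2, 3, 4.
Setting n = 5 gives 18, 5, 13 characters in each block.

VVVVVVVVVVVVVVVVVVUUUUUJJJJJJJJJJJJJ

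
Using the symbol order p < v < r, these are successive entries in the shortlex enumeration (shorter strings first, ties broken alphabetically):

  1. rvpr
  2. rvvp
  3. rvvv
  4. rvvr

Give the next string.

Treat rvvr as a base-3 numeral over the given alphabet and add one, carrying through any trailing r's.

rvrp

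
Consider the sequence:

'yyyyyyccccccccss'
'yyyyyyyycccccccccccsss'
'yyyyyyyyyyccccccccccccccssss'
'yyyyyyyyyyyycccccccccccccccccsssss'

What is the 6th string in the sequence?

Term n consists of 2n+2 y's, followed by 3n+2 c's, followed by n s's, where the shown terms are n = 2, 3, 4, 5.
Setting n = 7 gives 16, 23, 7 characters in each block.

yyyyyyyyyyyyyyyycccccccccccccccccccccccsssssss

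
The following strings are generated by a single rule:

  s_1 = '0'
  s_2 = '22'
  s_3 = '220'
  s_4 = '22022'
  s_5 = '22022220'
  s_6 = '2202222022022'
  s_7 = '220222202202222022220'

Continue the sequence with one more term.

From term 3 onward, concatenate the last term with the second-to-last: 22·0 = 220, 220·22 = 22022, …
So term 8 is 220222202202222022220·2202222022022.

2202222022022220222202202222022022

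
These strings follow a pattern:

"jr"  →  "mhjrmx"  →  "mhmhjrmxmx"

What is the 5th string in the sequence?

mhmhmhmhjrmxmxmxmx

Each term wraps the previous one in mh on the left and mx on the right.
From mhmhjrmxmx, 2 further steps: mhmhjrmxmx → mhmhmhjrmxmxmx → (answer).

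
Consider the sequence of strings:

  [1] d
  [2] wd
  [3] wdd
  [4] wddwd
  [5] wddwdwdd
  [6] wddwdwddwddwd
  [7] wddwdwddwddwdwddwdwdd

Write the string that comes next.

This is a Fibonacci-style word recurrence s(k) = s(k−1)·s(k−2): e.g. wd·d = wdd.
Continuing: wddwdwddwddwdwddwdwdd · wddwdwddwddwd gives term 8.

wddwdwddwddwdwddwdwddwddwdwddwddwd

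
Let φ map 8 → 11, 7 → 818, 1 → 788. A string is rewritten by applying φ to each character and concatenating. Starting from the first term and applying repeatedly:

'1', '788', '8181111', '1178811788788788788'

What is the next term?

78878881811117887888181111818111181811118181111

Replace each of the 19 characters of 1178811788788788788 in place — 788 788 818 11 11 788 788 818 11 11 818 11 11 818 11 11 818 11 11 — and concatenate.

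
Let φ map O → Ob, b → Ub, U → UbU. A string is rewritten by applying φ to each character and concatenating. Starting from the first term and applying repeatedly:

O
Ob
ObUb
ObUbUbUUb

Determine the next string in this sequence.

Apply φ to ObUbUbUUb symbol by symbol: O→Ob, b→Ub, U→UbU, b→Ub, U→UbU, b→Ub, U→UbU, U→UbU, b→Ub; joined: Ob Ub UbU Ub UbU Ub UbU UbU Ub.

ObUbUbUUbUbUUbUbUUbUUb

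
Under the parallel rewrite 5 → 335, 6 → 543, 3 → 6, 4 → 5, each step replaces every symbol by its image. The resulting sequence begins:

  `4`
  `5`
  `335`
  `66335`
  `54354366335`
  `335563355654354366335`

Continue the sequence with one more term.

Rewriting the 21 symbols of 335563355654354366335 one by one yields 6 6 335 335 543 6 6 335 335 543 335 5 6 335 5 6 543 543 6 6 335; concatenated:

6633533554366335335543335563355654354366335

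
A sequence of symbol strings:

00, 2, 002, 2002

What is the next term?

This is a Fibonacci-style word recurrence s(k) = s(k−2)·s(k−1): e.g. 00·2 = 002.
Continuing: 002 · 2002 gives term 5.

0022002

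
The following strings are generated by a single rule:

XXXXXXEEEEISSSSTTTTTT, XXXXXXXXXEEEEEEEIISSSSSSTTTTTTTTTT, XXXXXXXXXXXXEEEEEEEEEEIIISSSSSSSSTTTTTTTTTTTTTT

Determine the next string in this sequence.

XXXXXXXXXXXXXXXEEEEEEEEEEEEEIIIISSSSSSSSSSTTTTTTTTTTTTTTTTTT

Term n consists of 3n+3 X's, followed by 3n+1 E's, followed by n I's, followed by 2n+2 S's, followed by 4n+2 T's (n = 1, 2, …).
For the next term, n = 4, so the run lengths are 15, 13, 4, 10, 18.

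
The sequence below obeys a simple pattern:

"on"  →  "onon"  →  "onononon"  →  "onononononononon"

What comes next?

s(k+1) = s(k)·s(k) — each term doubles the last.
One more doubling of onononononononon gives the answer.

onononononononononononononononon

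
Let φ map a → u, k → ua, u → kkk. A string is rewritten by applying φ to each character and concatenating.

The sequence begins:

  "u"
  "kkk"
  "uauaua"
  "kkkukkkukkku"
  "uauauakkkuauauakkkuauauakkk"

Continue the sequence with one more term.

Replace each of the 27 characters of uauauakkkuauauakkkuauauakkk in place — kkk u kkk u kkk u ua ua ua kkk u kkk u kkk u ua ua ua kkk u kkk u kkk u ua ua ua — and concatenate.

kkkukkkukkkuuauauakkkukkkukkkuuauauakkkukkkukkkuuauaua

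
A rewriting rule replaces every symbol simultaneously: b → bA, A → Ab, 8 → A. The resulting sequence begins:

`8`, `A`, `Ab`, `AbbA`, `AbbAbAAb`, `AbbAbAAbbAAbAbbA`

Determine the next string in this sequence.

Applying the rule to each of the 16 symbols of AbbAbAAbbAAbAbbA gives the pieces Ab bA bA Ab bA Ab Ab bA bA Ab Ab bA Ab bA bA Ab, which concatenate to the answer.

AbbAbAAbbAAbAbbAbAAbAbbAAbbAbAAb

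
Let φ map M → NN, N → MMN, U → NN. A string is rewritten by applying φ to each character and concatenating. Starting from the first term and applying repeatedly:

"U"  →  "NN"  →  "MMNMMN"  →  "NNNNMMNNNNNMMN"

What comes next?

MMNMMNMMNMMNNNNNMMNMMNMMNMMNMMNNNNNMMN

Applying the rule to each of the 14 symbols of NNNNMMNNNNNMMN gives the pieces MMN MMN MMN MMN NN NN MMN MMN MMN MMN MMN NN NN MMN, which concatenate to the answer.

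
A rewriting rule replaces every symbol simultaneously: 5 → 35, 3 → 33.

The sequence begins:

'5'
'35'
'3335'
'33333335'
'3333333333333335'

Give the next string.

33333333333333333333333333333335

Applying the rule to each of the 16 symbols of 3333333333333335 gives the pieces 33 33 33 33 33 33 33 33 33 33 33 33 33 33 33 35, which concatenate to the answer.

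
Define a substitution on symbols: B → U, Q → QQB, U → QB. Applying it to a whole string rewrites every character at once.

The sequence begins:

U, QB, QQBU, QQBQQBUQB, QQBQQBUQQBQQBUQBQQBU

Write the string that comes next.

Replace each of the 20 characters of QQBQQBUQQBQQBUQBQQBU in place — QQB QQB U QQB QQB U QB QQB QQB U QQB QQB U QB QQB U QQB QQB U QB — and concatenate.

QQBQQBUQQBQQBUQBQQBQQBUQQBQQBUQBQQBUQQBQQBUQB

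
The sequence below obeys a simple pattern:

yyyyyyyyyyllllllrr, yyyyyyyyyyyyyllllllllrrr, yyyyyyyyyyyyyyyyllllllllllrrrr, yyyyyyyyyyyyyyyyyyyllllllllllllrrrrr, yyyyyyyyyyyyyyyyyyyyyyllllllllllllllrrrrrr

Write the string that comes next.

yyyyyyyyyyyyyyyyyyyyyyyyyllllllllllllllllrrrrrrr

The n-th term is 3n+1 y's then 2n l's then n-1 r's, where the shown terms are n = 3, 4, 5, 6, 7.
Setting n = 8 gives 25, 16, 7 characters in each block.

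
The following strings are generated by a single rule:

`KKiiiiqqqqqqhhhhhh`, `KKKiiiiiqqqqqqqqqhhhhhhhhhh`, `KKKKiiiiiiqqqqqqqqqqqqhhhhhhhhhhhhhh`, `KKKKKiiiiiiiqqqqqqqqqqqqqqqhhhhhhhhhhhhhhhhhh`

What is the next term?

The n-th term is n+1 K's then n+3 i's then 3n+3 q's then 4n+2 h's (n = 1, 2, …).
For the next term, n = 5, so the run lengths are 6, 8, 18, 22.

KKKKKKiiiiiiiiqqqqqqqqqqqqqqqqqqhhhhhhhhhhhhhhhhhhhhhh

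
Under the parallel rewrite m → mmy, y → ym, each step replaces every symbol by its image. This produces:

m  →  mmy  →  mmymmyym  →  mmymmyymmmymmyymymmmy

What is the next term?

Applying the rule to each of the 21 symbols of mmymmyymmmymmyymymmmy gives the pieces mmy mmy ym mmy mmy ym ym mmy mmy mmy ym mmy mmy ym ym mmy ym mmy mmy mmy ym, which concatenate to the answer.

mmymmyymmmymmyymymmmymmymmyymmmymmyymymmmyymmmymmymmyym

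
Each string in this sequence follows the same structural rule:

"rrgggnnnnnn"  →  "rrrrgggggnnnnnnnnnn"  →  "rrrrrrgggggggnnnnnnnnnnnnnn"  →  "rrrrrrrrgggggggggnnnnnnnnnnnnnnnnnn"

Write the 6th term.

Term n consists of 2n r's, followed by 2n+1 g's, followed by 4n+2 n's (n = 1, 2, …).
At n = 6 the blocks have lengths 12, 13, 26.

rrrrrrrrrrrrgggggggggggggnnnnnnnnnnnnnnnnnnnnnnnnnn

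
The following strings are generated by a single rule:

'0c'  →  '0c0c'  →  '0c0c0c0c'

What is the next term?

Each string is two copies of the previous one concatenated.
Doubling 0c0c0c0c:

0c0c0c0c0c0c0c0c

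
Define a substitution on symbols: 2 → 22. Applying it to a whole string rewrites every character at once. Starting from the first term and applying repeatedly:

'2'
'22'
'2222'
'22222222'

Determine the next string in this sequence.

2222222222222222

Apply φ to 22222222 symbol by symbol: 2→22, 2→22, 2→22, 2→22, 2→22, 2→22, 2→22, 2→22; joined: 22 22 22 22 22 22 22 22.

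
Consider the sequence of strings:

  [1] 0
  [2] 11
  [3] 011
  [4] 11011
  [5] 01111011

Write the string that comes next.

1101101111011

This is a Fibonacci-style word recurrence s(k) = s(k−2)·s(k−1): e.g. 0·11 = 011.
The next term joins 11011 and 01111011.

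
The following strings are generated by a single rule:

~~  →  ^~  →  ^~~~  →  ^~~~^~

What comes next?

^~~~^~^~~~

From term 3 onward, concatenate the last term with the second-to-last: ^~·~~ = ^~~~, ^~~~·^~ = ^~~~^~, …
The next term joins ^~~~^~ and ^~~~.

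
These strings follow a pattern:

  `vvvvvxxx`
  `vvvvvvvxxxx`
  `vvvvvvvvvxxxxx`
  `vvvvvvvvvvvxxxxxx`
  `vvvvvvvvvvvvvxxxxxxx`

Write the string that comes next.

vvvvvvvvvvvvvvvxxxxxxxx

The n-th term is 2n+1 v's then n+1 x's, where the shown terms are n = 2, 3, 4, 5, 6.
For the next term, n = 7, so the run lengths are 15, 8.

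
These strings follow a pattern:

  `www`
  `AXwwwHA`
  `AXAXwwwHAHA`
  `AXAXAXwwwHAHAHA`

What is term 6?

Each term wraps the previous one in AX on the left and HA on the right.
From AXAXAXwwwHAHAHA, 2 further steps: AXAXAXwwwHAHAHA → AXAXAXAXwwwHAHAHAHA → (answer).

AXAXAXAXAXwwwHAHAHAHAHA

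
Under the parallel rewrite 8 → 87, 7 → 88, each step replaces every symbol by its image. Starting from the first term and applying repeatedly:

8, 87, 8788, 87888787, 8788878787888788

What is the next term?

87888787878887888788878787888787

φ(8788878787888788) expands symbol-by-symbol to 87 88 87 87 87 88 87 88 87 88 87 87 87 88 87 87; joining the 16 pieces gives the next term.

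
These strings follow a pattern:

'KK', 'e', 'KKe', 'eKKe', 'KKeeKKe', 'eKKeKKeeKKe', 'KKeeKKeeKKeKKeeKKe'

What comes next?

From term 3 onward, concatenate the second-to-last term with the last: KK·e = KKe, e·KKe = eKKe, …
Continuing: eKKeKKeeKKe · KKeeKKeeKKeKKeeKKe gives term 8.

eKKeKKeeKKeKKeeKKeeKKeKKeeKKe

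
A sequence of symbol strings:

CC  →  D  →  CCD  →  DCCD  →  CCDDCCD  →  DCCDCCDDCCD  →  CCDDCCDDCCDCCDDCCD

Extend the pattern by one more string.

DCCDCCDDCCDCCDDCCDDCCDCCDDCCD

This is a Fibonacci-style word recurrence s(k) = s(k−2)·s(k−1): e.g. CC·D = CCD.
Continuing: DCCDCCDDCCD · CCDDCCDDCCDCCDDCCD gives term 8.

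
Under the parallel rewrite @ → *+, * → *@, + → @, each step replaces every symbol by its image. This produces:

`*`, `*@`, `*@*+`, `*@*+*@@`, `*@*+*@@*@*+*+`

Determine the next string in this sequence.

φ(*@*+*@@*@*+*+) expands symbol-by-symbol to *@ *+ *@ @ *@ *+ *+ *@ *+ *@ @ *@ @; joining the 13 pieces gives the next term.

*@*+*@@*@*+*+*@*+*@@*@@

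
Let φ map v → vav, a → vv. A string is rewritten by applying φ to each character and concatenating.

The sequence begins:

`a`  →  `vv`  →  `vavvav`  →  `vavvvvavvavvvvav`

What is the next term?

vavvvvavvavvavvavvvvavvavvvvavvavvavvavvvvav

Applying the rule to each of the 16 symbols of vavvvvavvavvvvav gives the pieces vav vv vav vav vav vav vv vav vav vv vav vav vav vav vv vav, which concatenate to the answer.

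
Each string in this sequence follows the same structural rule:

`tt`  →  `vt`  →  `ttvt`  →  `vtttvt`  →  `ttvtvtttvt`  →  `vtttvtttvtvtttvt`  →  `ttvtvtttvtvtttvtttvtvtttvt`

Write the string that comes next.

vtttvtttvtvtttvtttvtvtttvtvtttvtttvtvtttvt

This is a Fibonacci-style word recurrence s(k) = s(k−2)·s(k−1): e.g. tt·vt = ttvt.
So term 8 is vtttvtttvtvtttvt·ttvtvtttvtvtttvtttvtvtttvt.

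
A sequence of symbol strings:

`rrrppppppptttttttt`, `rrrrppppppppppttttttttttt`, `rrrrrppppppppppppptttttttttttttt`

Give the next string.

The n-th term is n+1 r's then 3n+1 p's then 3n+2 t's, where the shown terms are n = 2, 3, 4.
For the next term, n = 5, so the run lengths are 6, 16, 17.

rrrrrrppppppppppppppppttttttttttttttttt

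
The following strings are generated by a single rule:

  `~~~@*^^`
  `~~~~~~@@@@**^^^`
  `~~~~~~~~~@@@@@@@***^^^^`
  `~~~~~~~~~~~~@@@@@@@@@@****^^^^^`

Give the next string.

Reading off run lengths: ~ runs 3, 6, 9, 12; @ runs 1, 4, 7, 10; * runs 1, 2, 3, 4; ^ runs 2, 3, 4, 5 — each is linear in n (n = 1, 2, …).
For the next term, n = 5, so the run lengths are 15, 13, 5, 6.

~~~~~~~~~~~~~~~@@@@@@@@@@@@@*****^^^^^^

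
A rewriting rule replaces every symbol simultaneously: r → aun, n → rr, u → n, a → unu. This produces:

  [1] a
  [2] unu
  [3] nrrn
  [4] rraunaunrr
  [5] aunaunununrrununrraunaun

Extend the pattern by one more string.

ununrrununrrnrrnrraunaunnrrnrraunaunununrrununrr

φ(aunaunununrrununrraunaun) expands symbol-by-symbol to unu n rr unu n rr n rr n rr aun aun n rr n rr aun aun unu n rr unu n rr; joining the 24 pieces gives the next term.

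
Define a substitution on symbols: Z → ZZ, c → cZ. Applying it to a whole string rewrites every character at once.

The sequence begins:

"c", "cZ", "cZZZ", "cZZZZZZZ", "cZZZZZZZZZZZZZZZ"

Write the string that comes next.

cZZZZZZZZZZZZZZZZZZZZZZZZZZZZZZZ

Applying the rule to each of the 16 symbols of cZZZZZZZZZZZZZZZ gives the pieces cZ ZZ ZZ ZZ ZZ ZZ ZZ ZZ ZZ ZZ ZZ ZZ ZZ ZZ ZZ ZZ, which concatenate to the answer.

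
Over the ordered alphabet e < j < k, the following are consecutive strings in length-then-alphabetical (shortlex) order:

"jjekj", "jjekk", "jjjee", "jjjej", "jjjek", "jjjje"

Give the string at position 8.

Advancing 2 positions from jjjje through jjjje → jjjjj reaches term 8.

jjjjk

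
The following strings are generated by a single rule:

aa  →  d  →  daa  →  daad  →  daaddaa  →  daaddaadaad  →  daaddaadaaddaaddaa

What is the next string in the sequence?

daaddaadaaddaaddaadaaddaadaad

From term 3 onward, concatenate the last term with the second-to-last: d·aa = daa, daa·d = daad, …
The next term joins daaddaadaaddaaddaa and daaddaadaad.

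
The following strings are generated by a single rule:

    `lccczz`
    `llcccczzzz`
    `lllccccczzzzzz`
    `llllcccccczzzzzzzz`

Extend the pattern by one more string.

Term n consists of n l's, followed by n+2 c's, followed by 2n z's (n = 1, 2, …).
At n = 5 the blocks have lengths 5, 7, 10.

lllllccccccczzzzzzzzzz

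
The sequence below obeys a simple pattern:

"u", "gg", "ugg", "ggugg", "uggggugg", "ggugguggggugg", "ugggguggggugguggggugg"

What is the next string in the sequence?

This is a Fibonacci-style word recurrence s(k) = s(k−2)·s(k−1): e.g. u·gg = ugg.
Continuing: ggugguggggugg · ugggguggggugguggggugg gives term 8.

gguggugggguggugggguggggugguggggugg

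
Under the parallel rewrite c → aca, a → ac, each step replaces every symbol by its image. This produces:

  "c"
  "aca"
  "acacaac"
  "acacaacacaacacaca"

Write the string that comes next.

acacaacacaacacacaacacaacacacaacacaacacaac

φ(acacaacacaacacaca) expands symbol-by-symbol to ac aca ac aca ac ac aca ac aca ac ac aca ac aca ac aca ac; joining the 17 pieces gives the next term.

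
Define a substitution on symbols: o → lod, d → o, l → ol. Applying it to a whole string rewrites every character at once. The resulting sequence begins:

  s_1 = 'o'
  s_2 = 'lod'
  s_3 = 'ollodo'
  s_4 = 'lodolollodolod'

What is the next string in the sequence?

Rewriting the 14 symbols of lodolollodolod one by one yields ol lod o lod ol lod ol ol lod o lod ol lod o; concatenated:

ollodolodollodolollodolodollodo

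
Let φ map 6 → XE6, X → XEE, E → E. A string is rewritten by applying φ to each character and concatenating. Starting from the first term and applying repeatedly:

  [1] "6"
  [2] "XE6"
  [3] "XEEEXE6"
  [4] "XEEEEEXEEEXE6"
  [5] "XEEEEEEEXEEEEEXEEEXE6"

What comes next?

Rewriting the 21 symbols of XEEEEEEEXEEEEEXEEEXE6 one by one yields XEE E E E E E E E XEE E E E E E XEE E E E XEE E XE6; concatenated:

XEEEEEEEEEXEEEEEEEXEEEEEXEEEXE6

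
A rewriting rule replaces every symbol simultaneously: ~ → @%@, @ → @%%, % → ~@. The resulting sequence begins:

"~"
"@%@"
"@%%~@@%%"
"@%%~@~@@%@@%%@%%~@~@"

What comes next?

@%%~@~@@%@@%%@%@@%%@%%~@@%%@%%~@~@@%%~@~@@%@@%%@%@@%%

Replace each of the 20 characters of @%%~@~@@%@@%%@%%~@~@ in place — @%% ~@ ~@ @%@ @%% @%@ @%% @%% ~@ @%% @%% ~@ ~@ @%% ~@ ~@ @%@ @%% @%@ @%% — and concatenate.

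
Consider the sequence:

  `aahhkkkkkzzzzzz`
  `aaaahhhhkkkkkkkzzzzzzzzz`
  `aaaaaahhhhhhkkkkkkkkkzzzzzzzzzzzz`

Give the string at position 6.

The n-th term is 2n-2 a's then 2n-2 h's then 2n+1 k's then 3n z's, where the shown terms are n = 2, 3, 4.
For term 6, n = 7, so the run lengths are 12, 12, 15, 21.

aaaaaaaaaaaahhhhhhhhhhhhkkkkkkkkkkkkkkkzzzzzzzzzzzzzzzzzzzzz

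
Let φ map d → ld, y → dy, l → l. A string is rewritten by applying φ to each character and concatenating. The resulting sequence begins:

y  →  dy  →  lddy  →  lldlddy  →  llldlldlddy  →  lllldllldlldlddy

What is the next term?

Replace each of the 16 characters of lllldllldlldlddy in place — l l l l ld l l l ld l l ld l ld ld dy — and concatenate.

llllldlllldllldlldlddy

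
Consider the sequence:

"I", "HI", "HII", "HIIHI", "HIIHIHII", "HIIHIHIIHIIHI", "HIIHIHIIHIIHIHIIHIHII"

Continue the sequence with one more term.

This is a Fibonacci-style word recurrence s(k) = s(k−1)·s(k−2): e.g. HI·I = HII.
The next term joins HIIHIHIIHIIHIHIIHIHII and HIIHIHIIHIIHI.

HIIHIHIIHIIHIHIIHIHIIHIIHIHIIHIIHI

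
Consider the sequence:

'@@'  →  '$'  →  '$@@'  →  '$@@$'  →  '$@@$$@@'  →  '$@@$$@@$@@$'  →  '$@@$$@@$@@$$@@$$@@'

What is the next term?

Each term (from the third on) is the previous term followed by the one before it: term 3 = $·@@ = $@@.
So term 8 is $@@$$@@$@@$$@@$$@@·$@@$$@@$@@$.

$@@$$@@$@@$$@@$$@@$@@$$@@$@@$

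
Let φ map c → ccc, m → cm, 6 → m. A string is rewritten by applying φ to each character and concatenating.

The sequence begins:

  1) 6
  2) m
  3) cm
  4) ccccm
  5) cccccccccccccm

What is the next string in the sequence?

ccccccccccccccccccccccccccccccccccccccccm

φ(cccccccccccccm) expands symbol-by-symbol to ccc ccc ccc ccc ccc ccc ccc ccc ccc ccc ccc ccc ccc cm; joining the 14 pieces gives the next term.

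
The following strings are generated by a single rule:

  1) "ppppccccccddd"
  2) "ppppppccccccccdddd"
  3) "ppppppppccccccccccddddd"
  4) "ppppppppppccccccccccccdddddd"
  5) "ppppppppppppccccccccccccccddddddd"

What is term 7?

ppppppppppppppppccccccccccccccccccddddddddd

The n-th term is 2n p's then 2n+2 c's then n+1 d's, where the shown terms are n = 2, 3, 4, 5, 6.
For term 7, n = 8, so the run lengths are 16, 18, 9.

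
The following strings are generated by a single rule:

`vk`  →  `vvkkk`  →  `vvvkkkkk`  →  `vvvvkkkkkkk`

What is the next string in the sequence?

vvvvvkkkkkkkkk

Each string has the form v^{n} k^{2n-1} (n = 1, 2, …).
Setting n = 5 gives 5, 9 characters in each block.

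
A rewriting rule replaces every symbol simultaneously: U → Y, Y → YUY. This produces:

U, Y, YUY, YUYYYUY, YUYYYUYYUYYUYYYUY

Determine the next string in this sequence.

Replace each of the 17 characters of YUYYYUYYUYYUYYYUY in place — YUY Y YUY YUY YUY Y YUY YUY Y YUY YUY Y YUY YUY YUY Y YUY — and concatenate.

YUYYYUYYUYYUYYYUYYUYYYUYYUYYYUYYUYYUYYYUY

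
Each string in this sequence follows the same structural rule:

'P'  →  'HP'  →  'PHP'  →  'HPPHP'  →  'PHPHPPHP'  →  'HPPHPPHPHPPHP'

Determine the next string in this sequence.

PHPHPPHPHPPHPPHPHPPHP

From term 3 onward, concatenate the second-to-last term with the last: P·HP = PHP, HP·PHP = HPPHP, …
So term 7 is PHPHPPHP·HPPHPPHPHPPHP.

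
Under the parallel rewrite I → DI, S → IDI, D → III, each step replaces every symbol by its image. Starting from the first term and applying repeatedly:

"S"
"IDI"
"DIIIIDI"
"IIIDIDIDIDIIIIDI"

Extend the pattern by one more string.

Applying the rule to each of the 16 symbols of IIIDIDIDIDIIIIDI gives the pieces DI DI DI III DI III DI III DI III DI DI DI DI III DI, which concatenate to the answer.

DIDIDIIIIDIIIIDIIIIDIIIIDIDIDIDIIIIDI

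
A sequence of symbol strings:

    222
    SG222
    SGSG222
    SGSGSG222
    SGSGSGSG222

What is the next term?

SGSGSGSGSG222

The strings grow by a fixed prefix SG each time.
One more step from SGSGSGSG222 gives the answer.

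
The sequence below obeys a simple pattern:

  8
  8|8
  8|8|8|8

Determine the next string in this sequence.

s(k+1) = s(k)·|·s(k) — each term doubles the last with '|' between the halves.
One more doubling of 8|8|8|8 gives the answer.

8|8|8|8|8|8|8|8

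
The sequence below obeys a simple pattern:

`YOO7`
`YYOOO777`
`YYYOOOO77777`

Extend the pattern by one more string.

YYYYOOOOO7777777

Reading off run lengths: Y runs 1, 2, 3; O runs 2, 3, 4; 7 runs 1, 3, 5 — each is linear in n (n = 1, 2, …).
For the next term, n = 4, so the run lengths are 4, 5, 7.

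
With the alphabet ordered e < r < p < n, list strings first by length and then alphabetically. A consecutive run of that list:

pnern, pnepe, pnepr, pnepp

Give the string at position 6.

Continuing the enumeration 2 steps past pnepp: pnepp → pnepn → (answer).

pnene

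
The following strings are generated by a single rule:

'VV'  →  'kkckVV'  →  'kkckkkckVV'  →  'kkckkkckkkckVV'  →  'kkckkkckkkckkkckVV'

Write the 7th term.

kkckkkckkkckkkckkkckkkckVV

Each term is the previous one with kkck prepended.
From kkckkkckkkckkkckVV, 2 further steps: kkckkkckkkckkkckVV → kkckkkckkkckkkckkkckVV → (answer).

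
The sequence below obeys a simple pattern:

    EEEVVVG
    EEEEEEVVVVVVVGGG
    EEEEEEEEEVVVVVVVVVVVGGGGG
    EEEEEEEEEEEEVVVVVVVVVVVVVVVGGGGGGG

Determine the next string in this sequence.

EEEEEEEEEEEEEEEVVVVVVVVVVVVVVVVVVVGGGGGGGGG

Reading off run lengths: E runs 3, 6, 9, 12; V runs 3, 7, 11, 15; G runs 1, 3, 5, 7 — each is linear in n (n = 1, 2, …).
For the next term, n = 5, so the run lengths are 15, 19, 9.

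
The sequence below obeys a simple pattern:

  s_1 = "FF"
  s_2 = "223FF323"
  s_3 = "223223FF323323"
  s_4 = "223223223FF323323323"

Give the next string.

223223223223FF323323323323

Every step adds 223 to the front and 323 to the end of the previous string.
So the next term is 223·223223223FF323323323·323.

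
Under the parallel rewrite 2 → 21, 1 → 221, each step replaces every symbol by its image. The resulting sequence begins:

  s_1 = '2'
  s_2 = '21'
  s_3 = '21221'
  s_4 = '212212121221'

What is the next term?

21221212122121221212212121221

Rewriting each symbol of 212212121221: 2→21, 1→221, 2→21, 2→21, 1→221, 2→21, 1→221, 2→21, 1→221, 2→21, 2→21, 1→221, which concatenates to 21 221 21 21 221 21 221 21 221 21 21 221.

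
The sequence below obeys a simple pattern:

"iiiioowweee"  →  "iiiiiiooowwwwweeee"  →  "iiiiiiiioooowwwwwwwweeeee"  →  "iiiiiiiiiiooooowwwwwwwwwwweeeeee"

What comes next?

iiiiiiiiiiiioooooowwwwwwwwwwwwwweeeeeee

Term n consists of 2n+2 i's, followed by n+1 o's, followed by 3n-1 w's, followed by n+2 e's (n = 1, 2, …).
Setting n = 5 gives 12, 6, 14, 7 characters in each block.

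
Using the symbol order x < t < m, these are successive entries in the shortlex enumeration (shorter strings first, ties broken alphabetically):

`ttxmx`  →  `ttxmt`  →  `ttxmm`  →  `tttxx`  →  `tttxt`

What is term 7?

Continuing the enumeration 2 steps past tttxt: tttxt → tttxm → (answer).

ttttx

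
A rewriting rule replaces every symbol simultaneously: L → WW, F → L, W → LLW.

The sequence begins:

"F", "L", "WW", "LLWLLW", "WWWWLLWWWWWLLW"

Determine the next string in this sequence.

LLWLLWLLWLLWWWWWLLWLLWLLWLLWLLWWWWWLLW

φ(WWWWLLWWWWWLLW) expands symbol-by-symbol to LLW LLW LLW LLW WW WW LLW LLW LLW LLW LLW WW WW LLW; joining the 14 pieces gives the next term.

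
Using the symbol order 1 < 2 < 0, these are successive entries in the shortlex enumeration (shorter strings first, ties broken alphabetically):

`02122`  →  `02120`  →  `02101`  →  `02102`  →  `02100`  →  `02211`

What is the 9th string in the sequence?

02221

Advancing 3 positions from 02211 through 02211 → 02212 → 02210 reaches term 9.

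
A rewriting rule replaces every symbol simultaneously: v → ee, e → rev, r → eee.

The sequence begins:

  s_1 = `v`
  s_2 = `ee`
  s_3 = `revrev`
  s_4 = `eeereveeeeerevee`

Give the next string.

φ(eeereveeeeerevee) expands symbol-by-symbol to rev rev rev eee rev ee rev rev rev rev rev eee rev ee rev rev; joining the 16 pieces gives the next term.

revrevreveeereveerevrevrevrevreveeereveerevrev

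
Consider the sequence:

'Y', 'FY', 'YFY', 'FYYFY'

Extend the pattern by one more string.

YFYFYYFY

Each term (from the third on) is the two preceding terms concatenated in order: term 3 = Y·FY = YFY.
Continuing: YFY · FYYFY gives term 5.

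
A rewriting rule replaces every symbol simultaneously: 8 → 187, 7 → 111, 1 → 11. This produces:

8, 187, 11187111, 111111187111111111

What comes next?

Replace each of the 18 characters of 111111187111111111 in place — 11 11 11 11 11 11 11 187 111 11 11 11 11 11 11 11 11 11 — and concatenate.

11111111111111187111111111111111111111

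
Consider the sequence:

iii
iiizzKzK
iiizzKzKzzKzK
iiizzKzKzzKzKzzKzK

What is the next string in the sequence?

iiizzKzKzzKzKzzKzKzzKzK

Each term is the previous one with zzKzK appended.
One more step from iiizzKzKzzKzKzzKzK gives the answer.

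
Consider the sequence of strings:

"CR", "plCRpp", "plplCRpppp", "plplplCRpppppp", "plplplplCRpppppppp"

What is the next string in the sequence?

plplplplplCRpppppppppp

Every step adds pl to the front and pp to the end of the previous string.
So the next term is pl·plplplplCRpppppppp·pp.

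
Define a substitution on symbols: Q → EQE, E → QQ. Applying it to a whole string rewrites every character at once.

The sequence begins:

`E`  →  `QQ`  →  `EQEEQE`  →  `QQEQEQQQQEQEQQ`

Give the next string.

Applying the rule to each of the 14 symbols of QQEQEQQQQEQEQQ gives the pieces EQE EQE QQ EQE QQ EQE EQE EQE EQE QQ EQE QQ EQE EQE, which concatenate to the answer.

EQEEQEQQEQEQQEQEEQEEQEEQEQQEQEQQEQEEQE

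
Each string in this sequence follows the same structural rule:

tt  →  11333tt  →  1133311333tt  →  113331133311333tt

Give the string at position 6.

Every step adds 11333 at the front: s(k+1) = 11333·s(k).
From 113331133311333tt, 2 further steps: 113331133311333tt → 11333113331133311333tt → (answer).

1133311333113331133311333tt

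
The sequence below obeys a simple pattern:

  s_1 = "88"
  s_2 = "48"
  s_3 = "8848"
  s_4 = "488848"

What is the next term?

8848488848

This is a Fibonacci-style word recurrence s(k) = s(k−2)·s(k−1): e.g. 88·48 = 8848.
The next term joins 8848 and 488848.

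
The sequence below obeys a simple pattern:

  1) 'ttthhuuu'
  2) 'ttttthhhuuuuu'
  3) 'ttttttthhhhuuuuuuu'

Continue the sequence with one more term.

Reading off run lengths: t runs 3, 5, 7; h runs 2, 3, 4; u runs 3, 5, 7 — each is linear in n (n = 1, 2, …).
For the next term, n = 4, so the run lengths are 9, 5, 9.

ttttttttthhhhhuuuuuuuuu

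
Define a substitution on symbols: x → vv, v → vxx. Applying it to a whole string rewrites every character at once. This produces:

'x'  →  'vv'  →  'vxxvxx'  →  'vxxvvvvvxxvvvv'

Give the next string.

Rewriting the 14 symbols of vxxvvvvvxxvvvv one by one yields vxx vv vv vxx vxx vxx vxx vxx vv vv vxx vxx vxx vxx; concatenated:

vxxvvvvvxxvxxvxxvxxvxxvvvvvxxvxxvxxvxx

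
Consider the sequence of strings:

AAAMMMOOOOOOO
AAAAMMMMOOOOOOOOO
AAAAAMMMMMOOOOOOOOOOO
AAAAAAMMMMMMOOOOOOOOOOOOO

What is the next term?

The n-th term is n A's then n M's then 2n+1 O's, where the shown terms are n = 3, 4, 5, 6.
For the next term, n = 7, so the run lengths are 7, 7, 15.

AAAAAAAMMMMMMMOOOOOOOOOOOOOOO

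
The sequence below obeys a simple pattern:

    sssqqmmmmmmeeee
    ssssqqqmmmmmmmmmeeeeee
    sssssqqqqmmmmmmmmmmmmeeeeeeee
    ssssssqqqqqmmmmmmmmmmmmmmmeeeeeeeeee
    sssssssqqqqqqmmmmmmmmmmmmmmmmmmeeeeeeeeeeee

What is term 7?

sssssssssqqqqqqqqmmmmmmmmmmmmmmmmmmmmmmmmeeeeeeeeeeeeeeee

Reading off run lengths: s runs 3, 4, 5, 6, 7; q runs 2, 3, 4, 5, 6; m runs 6, 9, 12, 15, 18; e runs 4, 6, 8, 10, 12 — each is linear in n, where the shown terms are n = 2, 3, 4, 5, 6.
For term 7, n = 8, so the run lengths are 9, 8, 24, 16.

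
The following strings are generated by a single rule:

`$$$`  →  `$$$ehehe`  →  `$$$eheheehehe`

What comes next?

$$$eheheeheheehehe

The strings grow by a fixed suffix ehehe each time.
One more step from $$$eheheehehe gives the answer.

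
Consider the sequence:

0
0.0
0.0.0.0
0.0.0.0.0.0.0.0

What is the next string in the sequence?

Each string is two copies of the previous one joined by '.'.
One more doubling of 0.0.0.0.0.0.0.0 gives the answer.

0.0.0.0.0.0.0.0.0.0.0.0.0.0.0.0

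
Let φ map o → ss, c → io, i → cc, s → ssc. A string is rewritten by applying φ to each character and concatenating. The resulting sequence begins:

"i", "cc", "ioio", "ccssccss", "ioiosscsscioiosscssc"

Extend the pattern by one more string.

φ(ioiosscsscioiosscssc) expands symbol-by-symbol to cc ss cc ss ssc ssc io ssc ssc io cc ss cc ss ssc ssc io ssc ssc io; joining the 20 pieces gives the next term.

ccssccsssscssciosscsscioccssccsssscssciosscsscio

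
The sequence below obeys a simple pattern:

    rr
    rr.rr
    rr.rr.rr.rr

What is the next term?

Each string is two copies of the previous one joined by '.'.
So the next term is two copies of rr.rr.rr.rr with '.' between the halves.

rr.rr.rr.rr.rr.rr.rr.rr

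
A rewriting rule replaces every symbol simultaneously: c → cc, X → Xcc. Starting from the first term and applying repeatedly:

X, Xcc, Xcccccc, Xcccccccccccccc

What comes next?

Applying the rule to each of the 15 symbols of Xcccccccccccccc gives the pieces Xcc cc cc cc cc cc cc cc cc cc cc cc cc cc cc, which concatenate to the answer.

Xcccccccccccccccccccccccccccccc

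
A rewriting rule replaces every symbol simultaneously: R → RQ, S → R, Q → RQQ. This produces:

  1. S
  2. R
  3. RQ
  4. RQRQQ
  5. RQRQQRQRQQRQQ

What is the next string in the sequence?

Rewriting the 13 symbols of RQRQQRQRQQRQQ one by one yields RQ RQQ RQ RQQ RQQ RQ RQQ RQ RQQ RQQ RQ RQQ RQQ; concatenated:

RQRQQRQRQQRQQRQRQQRQRQQRQQRQRQQRQQ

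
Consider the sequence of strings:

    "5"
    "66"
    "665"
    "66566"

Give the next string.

66566665

This is a Fibonacci-style word recurrence s(k) = s(k−1)·s(k−2): e.g. 66·5 = 665.
So term 5 is 66566·665.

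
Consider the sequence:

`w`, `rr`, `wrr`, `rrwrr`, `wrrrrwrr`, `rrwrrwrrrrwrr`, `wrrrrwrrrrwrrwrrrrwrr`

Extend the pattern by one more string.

This is a Fibonacci-style word recurrence s(k) = s(k−2)·s(k−1): e.g. w·rr = wrr.
Continuing: rrwrrwrrrrwrr · wrrrrwrrrrwrrwrrrrwrr gives term 8.

rrwrrwrrrrwrrwrrrrwrrrrwrrwrrrrwrr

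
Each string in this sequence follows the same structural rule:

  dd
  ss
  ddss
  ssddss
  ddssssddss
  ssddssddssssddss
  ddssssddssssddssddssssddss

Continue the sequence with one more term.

ssddssddssssddssddssssddssssddssddssssddss

Each term (from the third on) is the two preceding terms concatenated in order: term 3 = dd·ss = ddss.
So term 8 is ssddssddssssddss·ddssssddssssddssddssssddss.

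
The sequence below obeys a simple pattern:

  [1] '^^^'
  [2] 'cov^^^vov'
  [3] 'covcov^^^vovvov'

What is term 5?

s(k+1) = cov·s(k)·vov, so each term gains cov as a prefix and vov as a suffix.
From covcov^^^vovvov, 2 further steps: covcov^^^vovvov → covcovcov^^^vovvovvov → (answer).

covcovcovcov^^^vovvovvovvov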